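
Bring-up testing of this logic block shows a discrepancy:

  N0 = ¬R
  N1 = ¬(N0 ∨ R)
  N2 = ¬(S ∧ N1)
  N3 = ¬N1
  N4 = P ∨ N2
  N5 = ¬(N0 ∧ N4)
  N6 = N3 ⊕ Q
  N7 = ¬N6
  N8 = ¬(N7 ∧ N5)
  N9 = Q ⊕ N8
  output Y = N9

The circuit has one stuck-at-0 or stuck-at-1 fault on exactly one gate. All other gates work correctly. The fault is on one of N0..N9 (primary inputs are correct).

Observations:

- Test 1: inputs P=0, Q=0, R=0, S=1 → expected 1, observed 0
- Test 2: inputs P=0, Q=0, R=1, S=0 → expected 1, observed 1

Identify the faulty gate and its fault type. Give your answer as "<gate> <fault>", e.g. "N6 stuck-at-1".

N0 stuck-at-0

Fault-free values for test 1 (P=0, Q=0, R=0, S=1): N0=1, N1=0, N2=1, N3=1, N4=1, N5=0, N6=1, N7=0, N8=1, N9=1, giving Y=1. Observed 0.
Test 1: faults giving observed 0 are {N0 stuck-at-0, N1 stuck-at-1, N8 stuck-at-0, N9 stuck-at-0}.
Test 2 (P=0, Q=0, R=1, S=0): fault-free N0=0, N1=0, N2=1, N3=1, N4=1, N5=1, N6=1, N7=0, N8=1, N9=1 → 1; observed 1. Eliminates N1 stuck-at-1, N8 stuck-at-0, N9 stuck-at-0.
Only N0 stuck-at-0 is consistent with every test.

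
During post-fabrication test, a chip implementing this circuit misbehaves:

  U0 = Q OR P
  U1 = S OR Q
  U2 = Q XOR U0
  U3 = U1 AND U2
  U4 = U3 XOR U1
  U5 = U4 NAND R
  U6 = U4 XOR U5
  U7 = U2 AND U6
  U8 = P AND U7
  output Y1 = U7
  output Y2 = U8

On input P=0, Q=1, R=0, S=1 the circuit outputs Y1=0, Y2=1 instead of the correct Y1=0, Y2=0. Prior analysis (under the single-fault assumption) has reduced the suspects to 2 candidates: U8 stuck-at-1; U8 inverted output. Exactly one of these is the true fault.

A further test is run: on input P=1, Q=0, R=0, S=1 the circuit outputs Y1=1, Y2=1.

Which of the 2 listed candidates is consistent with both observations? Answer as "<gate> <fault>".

Evaluate each candidate on input P=1, Q=0, R=0, S=1:
  U8 stuck-at-1: U0=1, U1=1, U2=1, U3=1, U4=0, U5=1, U6=1, U7=1, U8=1 [stuck-at-1] → Y1=1, Y2=1 — matches
  U8 inverted output: U0=1, U1=1, U2=1, U3=1, U4=0, U5=1, U6=1, U7=1, U8=0 [inverted output] → Y1=1, Y2=0 — eliminated
Only U8 stuck-at-1 reproduces the observed Y1=1, Y2=1.

U8 stuck-at-1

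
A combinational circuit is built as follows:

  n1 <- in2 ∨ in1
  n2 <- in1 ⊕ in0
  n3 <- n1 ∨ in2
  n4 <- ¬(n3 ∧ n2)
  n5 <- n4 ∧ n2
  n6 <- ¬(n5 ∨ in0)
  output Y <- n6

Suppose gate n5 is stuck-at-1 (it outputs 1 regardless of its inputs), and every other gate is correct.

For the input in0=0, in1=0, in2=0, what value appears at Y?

Propagate with n5 forced: n1=0, n2=0, n3=0, n4=1, n5=1 [stuck-at-1], n6=0.
So Y = 0. (Without the fault it would be 1.)

0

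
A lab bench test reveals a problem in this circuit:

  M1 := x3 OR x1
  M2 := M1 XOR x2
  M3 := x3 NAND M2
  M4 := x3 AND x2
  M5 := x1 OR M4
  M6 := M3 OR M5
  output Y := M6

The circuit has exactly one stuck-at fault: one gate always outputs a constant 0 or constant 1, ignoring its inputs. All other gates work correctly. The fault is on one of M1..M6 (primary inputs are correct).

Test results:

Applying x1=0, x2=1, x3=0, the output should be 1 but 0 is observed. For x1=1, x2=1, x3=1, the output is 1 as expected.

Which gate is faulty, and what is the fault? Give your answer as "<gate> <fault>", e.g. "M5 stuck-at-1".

Fault-free values for test 1 (x1=0, x2=1, x3=0): M1=0, M2=1, M3=1, M4=0, M5=0, M6=1, giving Y=1. Observed 0.
Test 1: faults giving observed 0 are {M3 stuck-at-0, M6 stuck-at-0}.
Test 2 (x1=1, x2=1, x3=1): fault-free M1=1, M2=0, M3=1, M4=1, M5=1, M6=1 → 1; observed 1. Eliminates M6 stuck-at-0.
Only M3 stuck-at-0 is consistent with every test.

M3 stuck-at-0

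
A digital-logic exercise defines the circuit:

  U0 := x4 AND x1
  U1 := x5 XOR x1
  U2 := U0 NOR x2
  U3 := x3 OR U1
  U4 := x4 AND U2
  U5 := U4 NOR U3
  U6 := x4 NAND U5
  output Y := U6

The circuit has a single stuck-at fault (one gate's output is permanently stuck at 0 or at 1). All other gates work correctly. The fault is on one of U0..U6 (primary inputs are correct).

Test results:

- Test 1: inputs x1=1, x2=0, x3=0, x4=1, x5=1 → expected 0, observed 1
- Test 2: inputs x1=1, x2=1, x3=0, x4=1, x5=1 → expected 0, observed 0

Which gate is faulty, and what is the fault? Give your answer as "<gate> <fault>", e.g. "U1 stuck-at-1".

U0 stuck-at-0

Fault-free values for test 1 (x1=1, x2=0, x3=0, x4=1, x5=1): U0=1, U1=0, U2=0, U3=0, U4=0, U5=1, U6=0, giving Y=0. Observed 1.
Test 1: faults giving observed 1 are {U0 stuck-at-0, U1 stuck-at-1, U2 stuck-at-1, U3 stuck-at-1, U4 stuck-at-1, U5 stuck-at-0, U6 stuck-at-1}.
Test 2 (x1=1, x2=1, x3=0, x4=1, x5=1): fault-free U0=1, U1=0, U2=0, U3=0, U4=0, U5=1, U6=0 → 0; observed 0. Eliminates U1 stuck-at-1, U2 stuck-at-1, U3 stuck-at-1, U4 stuck-at-1, U5 stuck-at-0, U6 stuck-at-1.
Only U0 stuck-at-0 is consistent with every test.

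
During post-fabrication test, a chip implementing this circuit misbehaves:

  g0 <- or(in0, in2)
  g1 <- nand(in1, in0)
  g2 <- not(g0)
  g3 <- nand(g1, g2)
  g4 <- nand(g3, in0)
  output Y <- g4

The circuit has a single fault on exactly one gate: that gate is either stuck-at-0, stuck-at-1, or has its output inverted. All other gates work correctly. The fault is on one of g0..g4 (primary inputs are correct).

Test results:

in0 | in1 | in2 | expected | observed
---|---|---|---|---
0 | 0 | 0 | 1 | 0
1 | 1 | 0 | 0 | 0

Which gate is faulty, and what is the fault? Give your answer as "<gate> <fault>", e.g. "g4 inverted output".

Fault-free values for test 1 (in0=0, in1=0, in2=0): g0=0, g1=1, g2=1, g3=0, g4=1, giving Y=1. Observed 0.
Test 1: faults giving observed 0 are {g4 stuck-at-0, g4 inverted output}.
Test 2 (in0=1, in1=1, in2=0): fault-free g0=1, g1=0, g2=0, g3=1, g4=0 → 0; observed 0. Eliminates g4 inverted output.
Only g4 stuck-at-0 is consistent with every test.

g4 stuck-at-0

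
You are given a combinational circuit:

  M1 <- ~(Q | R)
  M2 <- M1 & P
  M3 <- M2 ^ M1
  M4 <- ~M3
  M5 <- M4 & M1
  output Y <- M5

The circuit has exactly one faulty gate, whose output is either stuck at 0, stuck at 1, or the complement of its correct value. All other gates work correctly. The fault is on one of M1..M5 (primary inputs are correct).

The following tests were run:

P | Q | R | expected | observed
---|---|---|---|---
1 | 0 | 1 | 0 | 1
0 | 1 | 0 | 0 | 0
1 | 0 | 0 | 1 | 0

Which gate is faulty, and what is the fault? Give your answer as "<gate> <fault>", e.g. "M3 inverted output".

M1 inverted output

Fault-free values for test 1 (P=1, Q=0, R=1): M1=0, M2=0, M3=0, M4=1, M5=0, giving Y=0. Observed 1.
Test 1: faults giving observed 1 are {M1 stuck-at-1, M1 inverted output, M5 stuck-at-1, M5 inverted output}.
Test 2 (P=0, Q=1, R=0): fault-free M1=0, M2=0, M3=0, M4=1, M5=0 → 0; observed 0. Eliminates M5 stuck-at-1, M5 inverted output.
Test 3 (P=1, Q=0, R=0): fault-free M1=1, M2=1, M3=0, M4=1, M5=1 → 1; observed 0. Eliminates M1 stuck-at-1.
Only M1 inverted output is consistent with every test.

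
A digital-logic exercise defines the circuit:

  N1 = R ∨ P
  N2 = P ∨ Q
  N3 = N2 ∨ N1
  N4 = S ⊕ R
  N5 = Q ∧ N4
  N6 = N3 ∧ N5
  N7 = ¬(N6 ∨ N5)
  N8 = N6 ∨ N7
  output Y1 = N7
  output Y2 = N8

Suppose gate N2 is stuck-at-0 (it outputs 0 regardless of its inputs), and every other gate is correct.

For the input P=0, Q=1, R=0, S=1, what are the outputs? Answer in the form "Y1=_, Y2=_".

Propagate with N2 forced: N1=0, N2=0 [stuck-at-0], N3=0, N4=1, N5=1, N6=0, N7=0, N8=0.
So the outputs are Y1=0, Y2=0. (Without the fault they would be Y1=0, Y2=1.)

Y1=0, Y2=0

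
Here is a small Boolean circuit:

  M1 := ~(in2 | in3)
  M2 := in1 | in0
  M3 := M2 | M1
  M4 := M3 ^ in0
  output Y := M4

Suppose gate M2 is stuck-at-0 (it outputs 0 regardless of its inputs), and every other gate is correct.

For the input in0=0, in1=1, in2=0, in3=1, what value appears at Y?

Propagate with M2 forced: M1=0, M2=0 [stuck-at-0], M3=0, M4=0.
So Y = 0. (Without the fault it would be 1.)

0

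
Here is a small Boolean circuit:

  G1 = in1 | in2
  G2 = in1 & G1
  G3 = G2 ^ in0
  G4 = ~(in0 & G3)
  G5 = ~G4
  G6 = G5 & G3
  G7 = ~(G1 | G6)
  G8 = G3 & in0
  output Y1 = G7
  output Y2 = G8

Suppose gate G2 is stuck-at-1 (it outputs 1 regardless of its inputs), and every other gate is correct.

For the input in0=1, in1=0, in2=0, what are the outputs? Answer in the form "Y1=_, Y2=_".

Y1=1, Y2=0

Propagate with G2 forced: G1=0, G2=1 [stuck-at-1], G3=0, G4=1, G5=0, G6=0, G7=1, G8=0.
So the outputs are Y1=1, Y2=0. (Without the fault they would be Y1=0, Y2=1.)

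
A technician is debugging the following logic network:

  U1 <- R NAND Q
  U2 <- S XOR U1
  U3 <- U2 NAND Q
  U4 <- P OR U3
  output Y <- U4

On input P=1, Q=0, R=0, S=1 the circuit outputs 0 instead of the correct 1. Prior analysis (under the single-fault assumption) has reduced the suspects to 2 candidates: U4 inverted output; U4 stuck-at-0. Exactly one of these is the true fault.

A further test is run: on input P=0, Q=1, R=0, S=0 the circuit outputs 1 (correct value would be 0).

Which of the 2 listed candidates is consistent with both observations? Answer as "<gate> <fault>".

Evaluate each candidate on input P=0, Q=1, R=0, S=0:
  U4 inverted output: U1=1, U2=1, U3=0, U4=1 [inverted output] → 1 — matches
  U4 stuck-at-0: U1=1, U2=1, U3=0, U4=0 [stuck-at-0] → 0 — eliminated
Only U4 inverted output reproduces the observed 1.

U4 inverted output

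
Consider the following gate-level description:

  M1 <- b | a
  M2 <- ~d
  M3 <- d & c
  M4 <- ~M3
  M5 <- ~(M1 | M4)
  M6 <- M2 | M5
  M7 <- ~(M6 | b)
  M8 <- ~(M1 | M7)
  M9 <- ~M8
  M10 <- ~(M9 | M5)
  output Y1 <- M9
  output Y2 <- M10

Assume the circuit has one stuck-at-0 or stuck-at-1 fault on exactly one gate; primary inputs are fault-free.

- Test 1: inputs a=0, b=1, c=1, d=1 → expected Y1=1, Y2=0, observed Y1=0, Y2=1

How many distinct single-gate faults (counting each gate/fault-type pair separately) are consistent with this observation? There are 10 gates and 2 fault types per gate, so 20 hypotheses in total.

2

Fault-free: M1=1, M2=0, M3=1, M4=0, M5=0, M6=0, M7=0, M8=0, M9=1, M10=0 → Y1=1, Y2=0. Observed Y1=0, Y2=1.
  M1: none of the 2 fault types match ✗
  M2: none of the 2 fault types match ✗
  M3: none of the 2 fault types match ✗
  M4: none of the 2 fault types match ✗
  M5: none of the 2 fault types match ✗
  M6: none of the 2 fault types match ✗
  M7: none of the 2 fault types match ✗
  M8: stuck-at-1 ✓; others ✗
  M9: stuck-at-0 ✓; others ✗
  M10: none of the 2 fault types match ✗
Consistent faults: {M8 stuck-at-1, M9 stuck-at-0} — 2 in all.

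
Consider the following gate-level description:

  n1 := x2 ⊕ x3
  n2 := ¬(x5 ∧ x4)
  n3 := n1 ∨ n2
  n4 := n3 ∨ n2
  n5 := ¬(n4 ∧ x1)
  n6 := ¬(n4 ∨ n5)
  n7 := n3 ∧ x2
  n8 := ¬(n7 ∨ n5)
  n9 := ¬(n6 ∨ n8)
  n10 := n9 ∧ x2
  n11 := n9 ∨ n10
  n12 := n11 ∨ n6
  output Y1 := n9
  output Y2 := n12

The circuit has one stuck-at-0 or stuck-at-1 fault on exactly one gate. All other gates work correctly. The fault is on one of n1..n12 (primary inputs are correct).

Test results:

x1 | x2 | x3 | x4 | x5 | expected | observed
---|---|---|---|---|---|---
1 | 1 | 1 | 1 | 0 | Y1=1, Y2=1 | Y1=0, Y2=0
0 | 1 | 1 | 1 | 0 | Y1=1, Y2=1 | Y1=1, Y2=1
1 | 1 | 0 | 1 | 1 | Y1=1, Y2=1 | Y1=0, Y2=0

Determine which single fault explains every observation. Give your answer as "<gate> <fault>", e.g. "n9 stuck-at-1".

Fault-free values for test 1 (x1=1, x2=1, x3=1, x4=1, x5=0): n1=0, n2=1, n3=1, n4=1, n5=0, n6=0, n7=1, n8=0, n9=1, n10=1, n11=1, n12=1, giving Y1=1, Y2=1. Observed Y1=0, Y2=0.
Test 1: faults giving observed Y1=0, Y2=0 are {n3 stuck-at-0, n7 stuck-at-0, n8 stuck-at-1, n9 stuck-at-0}.
Test 2 (x1=0, x2=1, x3=1, x4=1, x5=0): fault-free n1=0, n2=1, n3=1, n4=1, n5=1, n6=0, n7=1, n8=0, n9=1, n10=1, n11=1, n12=1 → Y1=1, Y2=1; observed Y1=1, Y2=1. Eliminates n8 stuck-at-1, n9 stuck-at-0.
Test 3 (x1=1, x2=1, x3=0, x4=1, x5=1): fault-free n1=1, n2=0, n3=1, n4=1, n5=0, n6=0, n7=1, n8=0, n9=1, n10=1, n11=1, n12=1 → Y1=1, Y2=1; observed Y1=0, Y2=0. Eliminates n3 stuck-at-0.
Only n7 stuck-at-0 is consistent with every test.

n7 stuck-at-0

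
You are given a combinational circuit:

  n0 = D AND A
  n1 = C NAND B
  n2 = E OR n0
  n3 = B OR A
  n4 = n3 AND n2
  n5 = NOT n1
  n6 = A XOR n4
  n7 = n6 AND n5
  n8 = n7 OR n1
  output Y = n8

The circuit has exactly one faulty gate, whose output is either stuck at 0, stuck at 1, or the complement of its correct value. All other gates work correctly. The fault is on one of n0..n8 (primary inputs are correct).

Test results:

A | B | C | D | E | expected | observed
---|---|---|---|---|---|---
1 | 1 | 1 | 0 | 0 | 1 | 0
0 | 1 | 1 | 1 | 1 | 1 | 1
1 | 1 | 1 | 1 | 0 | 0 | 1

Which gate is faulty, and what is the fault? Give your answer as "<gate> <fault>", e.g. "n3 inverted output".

n0 inverted output

Fault-free values for test 1 (A=1, B=1, C=1, D=0, E=0): n0=0, n1=0, n2=0, n3=1, n4=0, n5=1, n6=1, n7=1, n8=1, giving Y=1. Observed 0.
Test 1: faults giving observed 0 are {n0 stuck-at-1, n0 inverted output, n2 stuck-at-1, n2 inverted output, n4 stuck-at-1, n4 inverted output, n5 stuck-at-0, n5 inverted output, n6 stuck-at-0, n6 inverted output, n7 stuck-at-0, n7 inverted output, n8 stuck-at-0, n8 inverted output}.
Test 2 (A=0, B=1, C=1, D=1, E=1): fault-free n0=0, n1=0, n2=1, n3=1, n4=1, n5=1, n6=1, n7=1, n8=1 → 1; observed 1. Eliminates n2 inverted output, n4 inverted output, n5 stuck-at-0, n5 inverted output, n6 stuck-at-0, n6 inverted output, n7 stuck-at-0, n7 inverted output, n8 stuck-at-0, n8 inverted output.
Test 3 (A=1, B=1, C=1, D=1, E=0): fault-free n0=1, n1=0, n2=1, n3=1, n4=1, n5=1, n6=0, n7=0, n8=0 → 0; observed 1. Eliminates n0 stuck-at-1, n2 stuck-at-1, n4 stuck-at-1.
Only n0 inverted output is consistent with every test.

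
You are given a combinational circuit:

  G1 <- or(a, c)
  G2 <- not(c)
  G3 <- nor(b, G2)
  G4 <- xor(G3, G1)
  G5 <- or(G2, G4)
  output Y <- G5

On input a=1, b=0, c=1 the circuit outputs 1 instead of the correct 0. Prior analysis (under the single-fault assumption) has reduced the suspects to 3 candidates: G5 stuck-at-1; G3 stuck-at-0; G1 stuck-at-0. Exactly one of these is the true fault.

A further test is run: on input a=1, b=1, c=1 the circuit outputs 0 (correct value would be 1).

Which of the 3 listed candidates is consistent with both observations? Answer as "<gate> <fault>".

G1 stuck-at-0

Evaluate each candidate on input a=1, b=1, c=1:
  G5 stuck-at-1: G1=1, G2=0, G3=0, G4=1, G5=1 [stuck-at-1] → 1 — eliminated
  G3 stuck-at-0: G1=1, G2=0, G3=0 [stuck-at-0], G4=1, G5=1 → 1 — eliminated
  G1 stuck-at-0: G1=0 [stuck-at-0], G2=0, G3=0, G4=0, G5=0 → 0 — matches
Only G1 stuck-at-0 reproduces the observed 0.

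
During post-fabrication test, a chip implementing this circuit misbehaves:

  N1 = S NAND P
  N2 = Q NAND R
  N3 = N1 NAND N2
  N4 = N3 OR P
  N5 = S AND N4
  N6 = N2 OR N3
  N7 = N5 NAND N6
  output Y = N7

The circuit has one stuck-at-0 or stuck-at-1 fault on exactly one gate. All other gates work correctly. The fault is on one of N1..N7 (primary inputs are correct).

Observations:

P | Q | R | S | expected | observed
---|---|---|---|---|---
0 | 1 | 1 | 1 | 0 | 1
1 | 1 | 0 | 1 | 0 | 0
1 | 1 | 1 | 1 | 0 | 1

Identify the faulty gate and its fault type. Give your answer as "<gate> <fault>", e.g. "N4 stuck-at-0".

Fault-free values for test 1 (P=0, Q=1, R=1, S=1): N1=1, N2=0, N3=1, N4=1, N5=1, N6=1, N7=0, giving Y=0. Observed 1.
Test 1: faults giving observed 1 are {N2 stuck-at-1, N3 stuck-at-0, N4 stuck-at-0, N5 stuck-at-0, N6 stuck-at-0, N7 stuck-at-1}.
Test 2 (P=1, Q=1, R=0, S=1): fault-free N1=0, N2=1, N3=1, N4=1, N5=1, N6=1, N7=0 → 0; observed 0. Eliminates N4 stuck-at-0, N5 stuck-at-0, N6 stuck-at-0, N7 stuck-at-1.
Test 3 (P=1, Q=1, R=1, S=1): fault-free N1=0, N2=0, N3=1, N4=1, N5=1, N6=1, N7=0 → 0; observed 1. Eliminates N2 stuck-at-1.
Only N3 stuck-at-0 is consistent with every test.

N3 stuck-at-0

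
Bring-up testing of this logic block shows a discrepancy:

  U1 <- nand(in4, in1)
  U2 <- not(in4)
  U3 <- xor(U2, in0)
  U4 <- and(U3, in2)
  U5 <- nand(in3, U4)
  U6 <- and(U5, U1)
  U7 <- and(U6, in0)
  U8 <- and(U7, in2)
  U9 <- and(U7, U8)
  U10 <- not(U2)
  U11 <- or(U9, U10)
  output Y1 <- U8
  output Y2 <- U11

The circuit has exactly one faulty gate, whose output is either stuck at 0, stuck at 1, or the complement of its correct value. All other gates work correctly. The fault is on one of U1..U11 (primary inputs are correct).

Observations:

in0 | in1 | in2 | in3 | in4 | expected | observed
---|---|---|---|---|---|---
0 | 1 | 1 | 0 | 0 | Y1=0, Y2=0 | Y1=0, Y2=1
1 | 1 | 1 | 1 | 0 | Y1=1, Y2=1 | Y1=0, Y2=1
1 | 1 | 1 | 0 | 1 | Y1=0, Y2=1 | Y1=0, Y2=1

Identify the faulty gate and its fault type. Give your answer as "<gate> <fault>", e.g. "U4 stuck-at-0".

Fault-free values for test 1 (in0=0, in1=1, in2=1, in3=0, in4=0): U1=1, U2=1, U3=1, U4=1, U5=1, U6=1, U7=0, U8=0, U9=0, U10=0, U11=0, giving Y1=0, Y2=0. Observed Y1=0, Y2=1.
Test 1: faults giving observed Y1=0, Y2=1 are {U2 stuck-at-0, U2 inverted output, U9 stuck-at-1, U9 inverted output, U10 stuck-at-1, U10 inverted output, U11 stuck-at-1, U11 inverted output}.
Test 2 (in0=1, in1=1, in2=1, in3=1, in4=0): fault-free U1=1, U2=1, U3=0, U4=0, U5=1, U6=1, U7=1, U8=1, U9=1, U10=0, U11=1 → Y1=1, Y2=1; observed Y1=0, Y2=1. Eliminates U9 stuck-at-1, U9 inverted output, U10 stuck-at-1, U10 inverted output, U11 stuck-at-1, U11 inverted output.
Test 3 (in0=1, in1=1, in2=1, in3=0, in4=1): fault-free U1=0, U2=0, U3=1, U4=1, U5=1, U6=0, U7=0, U8=0, U9=0, U10=1, U11=1 → Y1=0, Y2=1; observed Y1=0, Y2=1. Eliminates U2 inverted output.
Only U2 stuck-at-0 is consistent with every test.

U2 stuck-at-0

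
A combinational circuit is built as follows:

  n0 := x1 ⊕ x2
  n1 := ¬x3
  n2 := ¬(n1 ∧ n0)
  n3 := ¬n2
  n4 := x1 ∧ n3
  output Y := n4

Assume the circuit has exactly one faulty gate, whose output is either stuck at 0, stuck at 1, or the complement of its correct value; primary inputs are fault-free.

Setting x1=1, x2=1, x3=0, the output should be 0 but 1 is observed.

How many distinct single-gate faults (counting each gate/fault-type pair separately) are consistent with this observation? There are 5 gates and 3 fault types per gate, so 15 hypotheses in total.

8

Fault-free: n0=0, n1=1, n2=1, n3=0, n4=0 → 0. Observed 1.
  n0: stuck-at-1, inverted output ✓; others ✗
  n1: none of the 3 fault types match ✗
  n2: stuck-at-0, inverted output ✓; others ✗
  n3: stuck-at-1, inverted output ✓; others ✗
  n4: stuck-at-1, inverted output ✓; others ✗
Consistent faults: {n0 stuck-at-1, n0 inverted output, n2 stuck-at-0, n2 inverted output, n3 stuck-at-1, n3 inverted output, n4 stuck-at-1, n4 inverted output} — 8 in all.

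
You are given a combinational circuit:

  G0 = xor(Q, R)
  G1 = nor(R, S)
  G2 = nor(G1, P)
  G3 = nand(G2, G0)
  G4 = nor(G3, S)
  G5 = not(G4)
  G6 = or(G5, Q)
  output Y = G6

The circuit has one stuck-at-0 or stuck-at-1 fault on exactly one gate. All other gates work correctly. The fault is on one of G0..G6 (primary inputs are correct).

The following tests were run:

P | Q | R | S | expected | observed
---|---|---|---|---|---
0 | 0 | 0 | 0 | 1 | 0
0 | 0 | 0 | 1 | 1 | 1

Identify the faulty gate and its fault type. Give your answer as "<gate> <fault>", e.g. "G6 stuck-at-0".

Fault-free values for test 1 (P=0, Q=0, R=0, S=0): G0=0, G1=1, G2=0, G3=1, G4=0, G5=1, G6=1, giving Y=1. Observed 0.
Test 1: faults giving observed 0 are {G3 stuck-at-0, G4 stuck-at-1, G5 stuck-at-0, G6 stuck-at-0}.
Test 2 (P=0, Q=0, R=0, S=1): fault-free G0=0, G1=0, G2=1, G3=1, G4=0, G5=1, G6=1 → 1; observed 1. Eliminates G4 stuck-at-1, G5 stuck-at-0, G6 stuck-at-0.
Only G3 stuck-at-0 is consistent with every test.

G3 stuck-at-0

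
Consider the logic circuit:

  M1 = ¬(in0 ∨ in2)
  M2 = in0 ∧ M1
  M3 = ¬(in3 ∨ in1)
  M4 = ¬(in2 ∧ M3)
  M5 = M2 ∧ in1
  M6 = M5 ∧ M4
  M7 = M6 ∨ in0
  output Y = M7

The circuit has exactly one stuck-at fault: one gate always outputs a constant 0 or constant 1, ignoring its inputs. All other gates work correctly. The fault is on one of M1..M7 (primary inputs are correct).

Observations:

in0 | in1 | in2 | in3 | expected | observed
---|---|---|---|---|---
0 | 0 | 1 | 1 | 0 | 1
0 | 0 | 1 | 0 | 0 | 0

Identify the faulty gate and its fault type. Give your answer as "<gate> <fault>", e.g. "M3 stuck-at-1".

Fault-free values for test 1 (in0=0, in1=0, in2=1, in3=1): M1=0, M2=0, M3=0, M4=1, M5=0, M6=0, M7=0, giving Y=0. Observed 1.
Test 1: faults giving observed 1 are {M5 stuck-at-1, M6 stuck-at-1, M7 stuck-at-1}.
Test 2 (in0=0, in1=0, in2=1, in3=0): fault-free M1=0, M2=0, M3=1, M4=0, M5=0, M6=0, M7=0 → 0; observed 0. Eliminates M6 stuck-at-1, M7 stuck-at-1.
Only M5 stuck-at-1 is consistent with every test.

M5 stuck-at-1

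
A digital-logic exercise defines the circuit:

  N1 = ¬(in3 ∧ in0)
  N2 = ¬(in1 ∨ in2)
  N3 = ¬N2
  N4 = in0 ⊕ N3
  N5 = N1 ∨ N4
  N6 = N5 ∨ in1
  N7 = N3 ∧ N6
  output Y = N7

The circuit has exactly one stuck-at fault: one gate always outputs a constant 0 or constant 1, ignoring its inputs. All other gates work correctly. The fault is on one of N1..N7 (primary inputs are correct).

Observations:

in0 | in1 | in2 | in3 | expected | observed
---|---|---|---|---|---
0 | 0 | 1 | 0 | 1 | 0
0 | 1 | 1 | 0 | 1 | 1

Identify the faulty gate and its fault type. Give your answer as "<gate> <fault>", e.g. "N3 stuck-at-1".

N5 stuck-at-0

Fault-free values for test 1 (in0=0, in1=0, in2=1, in3=0): N1=1, N2=0, N3=1, N4=1, N5=1, N6=1, N7=1, giving Y=1. Observed 0.
Test 1: faults giving observed 0 are {N2 stuck-at-1, N3 stuck-at-0, N5 stuck-at-0, N6 stuck-at-0, N7 stuck-at-0}.
Test 2 (in0=0, in1=1, in2=1, in3=0): fault-free N1=1, N2=0, N3=1, N4=1, N5=1, N6=1, N7=1 → 1; observed 1. Eliminates N2 stuck-at-1, N3 stuck-at-0, N6 stuck-at-0, N7 stuck-at-0.
Only N5 stuck-at-0 is consistent with every test.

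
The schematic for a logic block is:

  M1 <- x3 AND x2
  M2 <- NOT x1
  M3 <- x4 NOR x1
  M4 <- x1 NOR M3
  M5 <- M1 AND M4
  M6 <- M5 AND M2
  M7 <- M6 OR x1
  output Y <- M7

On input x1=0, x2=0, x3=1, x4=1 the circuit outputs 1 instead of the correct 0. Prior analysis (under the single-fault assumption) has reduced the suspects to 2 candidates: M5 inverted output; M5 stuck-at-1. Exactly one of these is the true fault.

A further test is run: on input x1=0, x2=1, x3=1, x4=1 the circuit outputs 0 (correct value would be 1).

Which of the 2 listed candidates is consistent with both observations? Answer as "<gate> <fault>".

M5 inverted output

Evaluate each candidate on input x1=0, x2=1, x3=1, x4=1:
  M5 inverted output: M1=1, M2=1, M3=0, M4=1, M5=0 [inverted output], M6=0, M7=0 → 0 — matches
  M5 stuck-at-1: M1=1, M2=1, M3=0, M4=1, M5=1 [stuck-at-1], M6=1, M7=1 → 1 — eliminated
Only M5 inverted output reproduces the observed 0.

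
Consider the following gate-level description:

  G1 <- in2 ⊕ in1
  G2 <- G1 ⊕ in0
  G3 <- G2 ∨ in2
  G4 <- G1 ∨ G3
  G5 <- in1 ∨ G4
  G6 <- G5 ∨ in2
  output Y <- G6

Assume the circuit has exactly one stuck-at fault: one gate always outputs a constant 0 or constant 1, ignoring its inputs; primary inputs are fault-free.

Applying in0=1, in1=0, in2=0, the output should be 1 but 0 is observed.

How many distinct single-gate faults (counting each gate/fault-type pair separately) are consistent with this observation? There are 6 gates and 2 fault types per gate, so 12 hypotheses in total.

5

Fault-free: G1=0, G2=1, G3=1, G4=1, G5=1, G6=1 → 1. Observed 0.
  G1 stuck-at-0: output 1 ✗
  G1 stuck-at-1: output 1 ✗
  G2 stuck-at-0: output 0 ✓
  G2 stuck-at-1: output 1 ✗
  G3 stuck-at-0: output 0 ✓
  G3 stuck-at-1: output 1 ✗
  G4 stuck-at-0: output 0 ✓
  G4 stuck-at-1: output 1 ✗
  G5 stuck-at-0: output 0 ✓
  G5 stuck-at-1: output 1 ✗
  G6 stuck-at-0: output 0 ✓
  G6 stuck-at-1: output 1 ✗
Consistent faults: {G2 stuck-at-0, G3 stuck-at-0, G4 stuck-at-0, G5 stuck-at-0, G6 stuck-at-0} — 5 in all.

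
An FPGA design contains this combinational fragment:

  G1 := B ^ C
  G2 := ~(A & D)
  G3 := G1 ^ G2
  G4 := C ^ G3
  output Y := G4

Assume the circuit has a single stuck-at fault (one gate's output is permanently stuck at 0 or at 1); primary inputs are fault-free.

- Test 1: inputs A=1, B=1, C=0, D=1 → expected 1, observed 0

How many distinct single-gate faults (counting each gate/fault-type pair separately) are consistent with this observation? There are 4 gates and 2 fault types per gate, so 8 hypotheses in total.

Fault-free: G1=1, G2=0, G3=1, G4=1 → 1. Observed 0.
  G1 stuck-at-0: output 0 ✓
  G1 stuck-at-1: output 1 ✗
  G2 stuck-at-0: output 1 ✗
  G2 stuck-at-1: output 0 ✓
  G3 stuck-at-0: output 0 ✓
  G3 stuck-at-1: output 1 ✗
  G4 stuck-at-0: output 0 ✓
  G4 stuck-at-1: output 1 ✗
Consistent faults: {G1 stuck-at-0, G2 stuck-at-1, G3 stuck-at-0, G4 stuck-at-0} — 4 in all.

4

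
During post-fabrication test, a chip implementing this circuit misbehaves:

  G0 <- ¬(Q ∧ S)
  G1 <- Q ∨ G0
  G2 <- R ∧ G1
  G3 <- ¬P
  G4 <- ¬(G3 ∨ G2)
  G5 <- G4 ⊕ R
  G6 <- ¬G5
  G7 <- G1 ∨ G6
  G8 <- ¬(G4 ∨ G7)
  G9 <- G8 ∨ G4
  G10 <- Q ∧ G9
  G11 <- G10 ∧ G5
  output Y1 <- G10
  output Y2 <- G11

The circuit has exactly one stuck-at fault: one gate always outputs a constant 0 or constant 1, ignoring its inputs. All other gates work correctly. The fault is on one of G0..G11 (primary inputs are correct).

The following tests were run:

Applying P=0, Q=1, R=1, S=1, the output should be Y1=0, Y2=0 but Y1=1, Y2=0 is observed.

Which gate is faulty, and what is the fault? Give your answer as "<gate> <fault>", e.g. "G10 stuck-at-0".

Fault-free values for test 1 (P=0, Q=1, R=1, S=1): G0=0, G1=1, G2=1, G3=1, G4=0, G5=1, G6=0, G7=1, G8=0, G9=0, G10=0, G11=0, giving Y1=0, Y2=0. Observed Y1=1, Y2=0.
Test 1: faults giving observed Y1=1, Y2=0 are {G4 stuck-at-1}.
Only G4 stuck-at-1 is consistent with every test.

G4 stuck-at-1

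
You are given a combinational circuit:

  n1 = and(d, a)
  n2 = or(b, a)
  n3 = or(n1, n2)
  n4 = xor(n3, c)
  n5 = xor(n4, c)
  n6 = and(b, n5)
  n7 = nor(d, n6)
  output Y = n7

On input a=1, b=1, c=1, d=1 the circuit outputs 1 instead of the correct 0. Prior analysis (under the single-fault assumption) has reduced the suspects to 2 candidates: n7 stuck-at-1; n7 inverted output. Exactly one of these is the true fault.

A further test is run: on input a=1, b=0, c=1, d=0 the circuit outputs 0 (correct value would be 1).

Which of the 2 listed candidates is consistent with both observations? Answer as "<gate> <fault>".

n7 inverted output

Evaluate each candidate on input a=1, b=0, c=1, d=0:
  n7 stuck-at-1: n1=0, n2=1, n3=1, n4=0, n5=1, n6=0, n7=1 [stuck-at-1] → 1 — eliminated
  n7 inverted output: n1=0, n2=1, n3=1, n4=0, n5=1, n6=0, n7=0 [inverted output] → 0 — matches
Only n7 inverted output reproduces the observed 0.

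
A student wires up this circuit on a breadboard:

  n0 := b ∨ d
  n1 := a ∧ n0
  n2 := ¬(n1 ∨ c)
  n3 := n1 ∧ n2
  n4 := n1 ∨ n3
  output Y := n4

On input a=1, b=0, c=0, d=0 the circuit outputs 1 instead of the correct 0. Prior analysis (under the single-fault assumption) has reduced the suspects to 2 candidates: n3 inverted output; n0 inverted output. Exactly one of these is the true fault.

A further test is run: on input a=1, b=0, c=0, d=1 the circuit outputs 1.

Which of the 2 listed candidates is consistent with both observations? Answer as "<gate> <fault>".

n3 inverted output

Evaluate each candidate on input a=1, b=0, c=0, d=1:
  n3 inverted output: n0=1, n1=1, n2=0, n3=1 [inverted output], n4=1 → 1 — matches
  n0 inverted output: n0=0 [inverted output], n1=0, n2=1, n3=0, n4=0 → 0 — eliminated
Only n3 inverted output reproduces the observed 1.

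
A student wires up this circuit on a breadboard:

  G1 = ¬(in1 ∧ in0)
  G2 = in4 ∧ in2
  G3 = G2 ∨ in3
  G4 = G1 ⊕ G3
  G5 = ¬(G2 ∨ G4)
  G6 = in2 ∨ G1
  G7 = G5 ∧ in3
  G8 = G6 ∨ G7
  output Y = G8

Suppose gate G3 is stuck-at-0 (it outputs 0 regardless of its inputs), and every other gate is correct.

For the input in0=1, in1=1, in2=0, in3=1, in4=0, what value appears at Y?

1

Propagate with G3 forced: G1=0, G2=0, G3=0 [stuck-at-0], G4=0, G5=1, G6=0, G7=1, G8=1.
So Y = 1. (Without the fault it would be 0.)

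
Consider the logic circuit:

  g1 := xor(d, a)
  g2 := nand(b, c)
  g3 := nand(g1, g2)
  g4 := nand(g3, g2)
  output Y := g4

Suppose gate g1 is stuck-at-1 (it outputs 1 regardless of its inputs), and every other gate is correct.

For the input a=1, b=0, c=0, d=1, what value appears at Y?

Propagate with g1 forced: g1=1 [stuck-at-1], g2=1, g3=0, g4=1.
So Y = 1. (Without the fault it would be 0.)

1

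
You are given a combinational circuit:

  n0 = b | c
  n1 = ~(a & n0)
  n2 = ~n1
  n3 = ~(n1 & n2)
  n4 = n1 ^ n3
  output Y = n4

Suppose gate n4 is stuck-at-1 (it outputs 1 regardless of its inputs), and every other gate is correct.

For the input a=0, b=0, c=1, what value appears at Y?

Propagate with n4 forced: n0=1, n1=1, n2=0, n3=1, n4=1 [stuck-at-1].
So Y = 1. (Without the fault it would be 0.)

1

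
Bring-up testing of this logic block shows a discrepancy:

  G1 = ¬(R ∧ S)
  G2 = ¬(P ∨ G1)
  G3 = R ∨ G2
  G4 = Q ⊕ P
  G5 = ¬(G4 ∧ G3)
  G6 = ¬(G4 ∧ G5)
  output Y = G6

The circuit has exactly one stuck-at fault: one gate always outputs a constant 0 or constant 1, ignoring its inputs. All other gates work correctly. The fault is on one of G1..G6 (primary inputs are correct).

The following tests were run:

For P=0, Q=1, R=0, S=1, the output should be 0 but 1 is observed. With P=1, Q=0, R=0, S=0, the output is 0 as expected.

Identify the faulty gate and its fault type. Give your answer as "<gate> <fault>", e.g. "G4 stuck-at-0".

Fault-free values for test 1 (P=0, Q=1, R=0, S=1): G1=1, G2=0, G3=0, G4=1, G5=1, G6=0, giving Y=0. Observed 1.
Test 1: faults giving observed 1 are {G1 stuck-at-0, G2 stuck-at-1, G3 stuck-at-1, G4 stuck-at-0, G5 stuck-at-0, G6 stuck-at-1}.
Test 2 (P=1, Q=0, R=0, S=0): fault-free G1=1, G2=0, G3=0, G4=1, G5=1, G6=0 → 0; observed 0. Eliminates G2 stuck-at-1, G3 stuck-at-1, G4 stuck-at-0, G5 stuck-at-0, G6 stuck-at-1.
Only G1 stuck-at-0 is consistent with every test.

G1 stuck-at-0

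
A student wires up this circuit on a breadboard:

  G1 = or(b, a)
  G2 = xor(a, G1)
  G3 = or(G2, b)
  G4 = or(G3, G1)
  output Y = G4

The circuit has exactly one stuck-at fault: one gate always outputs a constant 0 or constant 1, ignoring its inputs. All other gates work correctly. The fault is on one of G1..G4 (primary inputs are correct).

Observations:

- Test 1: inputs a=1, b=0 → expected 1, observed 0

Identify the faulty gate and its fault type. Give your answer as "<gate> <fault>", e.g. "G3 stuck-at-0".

Fault-free values for test 1 (a=1, b=0): G1=1, G2=0, G3=0, G4=1, giving Y=1. Observed 0.
Test 1: faults giving observed 0 are {G4 stuck-at-0}.
Only G4 stuck-at-0 is consistent with every test.

G4 stuck-at-0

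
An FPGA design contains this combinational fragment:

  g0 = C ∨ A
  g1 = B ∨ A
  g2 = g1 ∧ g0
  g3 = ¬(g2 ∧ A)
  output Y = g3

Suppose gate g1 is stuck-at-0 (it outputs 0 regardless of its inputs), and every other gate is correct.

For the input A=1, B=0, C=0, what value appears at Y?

Propagate with g1 forced: g0=1, g1=0 [stuck-at-0], g2=0, g3=1.
So Y = 1. (Without the fault it would be 0.)

1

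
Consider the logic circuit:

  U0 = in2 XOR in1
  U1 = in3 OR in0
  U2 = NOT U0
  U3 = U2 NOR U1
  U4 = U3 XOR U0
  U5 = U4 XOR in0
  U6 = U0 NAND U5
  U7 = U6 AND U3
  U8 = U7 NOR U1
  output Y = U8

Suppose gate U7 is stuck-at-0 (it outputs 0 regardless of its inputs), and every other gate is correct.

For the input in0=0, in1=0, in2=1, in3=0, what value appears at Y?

1

Propagate with U7 forced: U0=1, U1=0, U2=0, U3=1, U4=0, U5=0, U6=1, U7=0 [stuck-at-0], U8=1.
So Y = 1. (Without the fault it would be 0.)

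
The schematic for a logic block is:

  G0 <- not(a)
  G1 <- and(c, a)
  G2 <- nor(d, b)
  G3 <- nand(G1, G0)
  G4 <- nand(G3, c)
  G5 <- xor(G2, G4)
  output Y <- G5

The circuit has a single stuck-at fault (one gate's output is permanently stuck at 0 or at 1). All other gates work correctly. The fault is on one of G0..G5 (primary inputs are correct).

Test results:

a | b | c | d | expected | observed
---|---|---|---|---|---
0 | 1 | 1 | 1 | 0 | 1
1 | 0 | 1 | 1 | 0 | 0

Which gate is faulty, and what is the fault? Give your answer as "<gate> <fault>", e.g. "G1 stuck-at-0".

G1 stuck-at-1

Fault-free values for test 1 (a=0, b=1, c=1, d=1): G0=1, G1=0, G2=0, G3=1, G4=0, G5=0, giving Y=0. Observed 1.
Test 1: faults giving observed 1 are {G1 stuck-at-1, G2 stuck-at-1, G3 stuck-at-0, G4 stuck-at-1, G5 stuck-at-1}.
Test 2 (a=1, b=0, c=1, d=1): fault-free G0=0, G1=1, G2=0, G3=1, G4=0, G5=0 → 0; observed 0. Eliminates G2 stuck-at-1, G3 stuck-at-0, G4 stuck-at-1, G5 stuck-at-1.
Only G1 stuck-at-1 is consistent with every test.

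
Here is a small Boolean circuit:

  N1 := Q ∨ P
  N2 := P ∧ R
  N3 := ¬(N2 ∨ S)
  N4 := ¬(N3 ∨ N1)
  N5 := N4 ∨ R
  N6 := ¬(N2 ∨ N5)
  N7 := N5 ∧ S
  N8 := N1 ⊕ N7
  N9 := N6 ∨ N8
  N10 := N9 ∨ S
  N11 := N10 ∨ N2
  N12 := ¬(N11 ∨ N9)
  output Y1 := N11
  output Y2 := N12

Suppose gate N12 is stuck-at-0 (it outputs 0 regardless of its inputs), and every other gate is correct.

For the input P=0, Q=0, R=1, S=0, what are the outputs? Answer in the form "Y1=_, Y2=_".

Propagate with N12 forced: N1=0, N2=0, N3=1, N4=0, N5=1, N6=0, N7=0, N8=0, N9=0, N10=0, N11=0, N12=0 [stuck-at-0].
So the outputs are Y1=0, Y2=0. (Without the fault they would be Y1=0, Y2=1.)

Y1=0, Y2=0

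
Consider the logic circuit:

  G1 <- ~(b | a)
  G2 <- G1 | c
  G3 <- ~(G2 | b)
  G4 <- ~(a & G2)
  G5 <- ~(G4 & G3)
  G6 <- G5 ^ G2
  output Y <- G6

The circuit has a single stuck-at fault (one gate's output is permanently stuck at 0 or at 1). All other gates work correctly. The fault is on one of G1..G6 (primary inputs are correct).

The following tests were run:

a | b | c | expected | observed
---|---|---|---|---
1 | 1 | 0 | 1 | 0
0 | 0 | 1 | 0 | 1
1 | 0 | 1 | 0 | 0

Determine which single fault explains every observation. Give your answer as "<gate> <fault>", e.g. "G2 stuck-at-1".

Fault-free values for test 1 (a=1, b=1, c=0): G1=0, G2=0, G3=0, G4=1, G5=1, G6=1, giving Y=1. Observed 0.
Test 1: faults giving observed 0 are {G1 stuck-at-1, G2 stuck-at-1, G3 stuck-at-1, G5 stuck-at-0, G6 stuck-at-0}.
Test 2 (a=0, b=0, c=1): fault-free G1=1, G2=1, G3=0, G4=1, G5=1, G6=0 → 0; observed 1. Eliminates G1 stuck-at-1, G2 stuck-at-1, G6 stuck-at-0.
Test 3 (a=1, b=0, c=1): fault-free G1=0, G2=1, G3=0, G4=0, G5=1, G6=0 → 0; observed 0. Eliminates G5 stuck-at-0.
Only G3 stuck-at-1 is consistent with every test.

G3 stuck-at-1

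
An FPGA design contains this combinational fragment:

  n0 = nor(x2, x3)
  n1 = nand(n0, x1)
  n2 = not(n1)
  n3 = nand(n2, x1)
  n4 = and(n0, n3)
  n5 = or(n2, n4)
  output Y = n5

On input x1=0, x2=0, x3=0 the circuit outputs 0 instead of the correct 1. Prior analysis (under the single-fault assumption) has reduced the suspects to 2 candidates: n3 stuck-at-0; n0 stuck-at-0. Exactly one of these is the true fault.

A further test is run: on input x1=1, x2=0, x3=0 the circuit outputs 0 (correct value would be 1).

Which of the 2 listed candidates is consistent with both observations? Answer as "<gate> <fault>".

Evaluate each candidate on input x1=1, x2=0, x3=0:
  n3 stuck-at-0: n0=1, n1=0, n2=1, n3=0 [stuck-at-0], n4=0, n5=1 → 1 — eliminated
  n0 stuck-at-0: n0=0 [stuck-at-0], n1=1, n2=0, n3=1, n4=0, n5=0 → 0 — matches
Only n0 stuck-at-0 reproduces the observed 0.

n0 stuck-at-0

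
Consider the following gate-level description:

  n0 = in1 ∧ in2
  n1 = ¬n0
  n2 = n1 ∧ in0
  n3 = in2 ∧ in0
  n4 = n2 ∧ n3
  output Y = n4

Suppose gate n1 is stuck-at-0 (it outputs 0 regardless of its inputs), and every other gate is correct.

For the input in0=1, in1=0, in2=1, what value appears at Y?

Propagate with n1 forced: n0=0, n1=0 [stuck-at-0], n2=0, n3=1, n4=0.
So Y = 0. (Without the fault it would be 1.)

0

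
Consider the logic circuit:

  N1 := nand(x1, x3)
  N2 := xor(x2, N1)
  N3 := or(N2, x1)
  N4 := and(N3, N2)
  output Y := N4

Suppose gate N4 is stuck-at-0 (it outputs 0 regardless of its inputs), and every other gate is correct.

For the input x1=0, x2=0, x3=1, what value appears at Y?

0

Propagate with N4 forced: N1=1, N2=1, N3=1, N4=0 [stuck-at-0].
So Y = 0. (Without the fault it would be 1.)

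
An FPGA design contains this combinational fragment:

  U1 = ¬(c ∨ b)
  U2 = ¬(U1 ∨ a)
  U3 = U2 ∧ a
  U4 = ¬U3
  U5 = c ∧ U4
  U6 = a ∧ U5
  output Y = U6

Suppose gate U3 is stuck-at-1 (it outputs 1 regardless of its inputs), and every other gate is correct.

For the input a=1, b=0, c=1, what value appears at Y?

Propagate with U3 forced: U1=0, U2=0, U3=1 [stuck-at-1], U4=0, U5=0, U6=0.
So Y = 0. (Without the fault it would be 1.)

0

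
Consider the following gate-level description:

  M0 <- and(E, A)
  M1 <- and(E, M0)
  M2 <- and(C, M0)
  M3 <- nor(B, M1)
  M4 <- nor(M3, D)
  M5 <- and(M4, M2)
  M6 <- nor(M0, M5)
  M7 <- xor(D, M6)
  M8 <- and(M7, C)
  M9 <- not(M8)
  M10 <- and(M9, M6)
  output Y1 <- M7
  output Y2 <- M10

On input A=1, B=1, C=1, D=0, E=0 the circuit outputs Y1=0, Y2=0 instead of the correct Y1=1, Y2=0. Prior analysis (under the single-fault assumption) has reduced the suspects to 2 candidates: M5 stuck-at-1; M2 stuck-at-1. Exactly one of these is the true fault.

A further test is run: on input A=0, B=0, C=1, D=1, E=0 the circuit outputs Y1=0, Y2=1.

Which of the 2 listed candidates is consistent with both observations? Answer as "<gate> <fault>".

Evaluate each candidate on input A=0, B=0, C=1, D=1, E=0:
  M5 stuck-at-1: M0=0, M1=0, M2=0, M3=1, M4=0, M5=1 [stuck-at-1], M6=0, M7=1, M8=1, M9=0, M10=0 → Y1=1, Y2=0 — eliminated
  M2 stuck-at-1: M0=0, M1=0, M2=1 [stuck-at-1], M3=1, M4=0, M5=0, M6=1, M7=0, M8=0, M9=1, M10=1 → Y1=0, Y2=1 — matches
Only M2 stuck-at-1 reproduces the observed Y1=0, Y2=1.

M2 stuck-at-1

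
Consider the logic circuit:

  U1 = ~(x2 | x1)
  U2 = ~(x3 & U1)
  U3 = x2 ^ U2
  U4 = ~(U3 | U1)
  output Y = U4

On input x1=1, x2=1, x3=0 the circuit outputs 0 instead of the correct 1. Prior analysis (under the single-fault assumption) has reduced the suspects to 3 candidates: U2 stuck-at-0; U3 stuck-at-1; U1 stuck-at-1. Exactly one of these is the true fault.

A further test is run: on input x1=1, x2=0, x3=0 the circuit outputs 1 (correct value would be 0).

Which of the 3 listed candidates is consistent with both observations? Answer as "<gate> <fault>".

U2 stuck-at-0

Evaluate each candidate on input x1=1, x2=0, x3=0:
  U2 stuck-at-0: U1=0, U2=0 [stuck-at-0], U3=0, U4=1 → 1 — matches
  U3 stuck-at-1: U1=0, U2=1, U3=1 [stuck-at-1], U4=0 → 0 — eliminated
  U1 stuck-at-1: U1=1 [stuck-at-1], U2=1, U3=1, U4=0 → 0 — eliminated
Only U2 stuck-at-0 reproduces the observed 1.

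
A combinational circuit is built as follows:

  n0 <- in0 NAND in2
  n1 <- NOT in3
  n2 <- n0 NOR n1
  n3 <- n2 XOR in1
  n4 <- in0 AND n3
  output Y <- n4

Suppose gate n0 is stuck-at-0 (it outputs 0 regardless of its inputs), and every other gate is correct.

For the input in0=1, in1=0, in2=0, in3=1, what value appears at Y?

Propagate with n0 forced: n0=0 [stuck-at-0], n1=0, n2=1, n3=1, n4=1.
So Y = 1. (Without the fault it would be 0.)

1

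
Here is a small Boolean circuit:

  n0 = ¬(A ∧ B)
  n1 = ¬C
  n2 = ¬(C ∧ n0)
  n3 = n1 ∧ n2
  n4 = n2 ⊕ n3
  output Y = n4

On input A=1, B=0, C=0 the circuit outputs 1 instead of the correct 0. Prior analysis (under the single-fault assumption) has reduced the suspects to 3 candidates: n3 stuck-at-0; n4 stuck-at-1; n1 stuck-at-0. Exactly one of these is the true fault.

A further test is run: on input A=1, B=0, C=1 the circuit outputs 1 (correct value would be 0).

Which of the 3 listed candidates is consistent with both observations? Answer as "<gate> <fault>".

n4 stuck-at-1

Evaluate each candidate on input A=1, B=0, C=1:
  n3 stuck-at-0: n0=1, n1=0, n2=0, n3=0 [stuck-at-0], n4=0 → 0 — eliminated
  n4 stuck-at-1: n0=1, n1=0, n2=0, n3=0, n4=1 [stuck-at-1] → 1 — matches
  n1 stuck-at-0: n0=1, n1=0 [stuck-at-0], n2=0, n3=0, n4=0 → 0 — eliminated
Only n4 stuck-at-1 reproduces the observed 1.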